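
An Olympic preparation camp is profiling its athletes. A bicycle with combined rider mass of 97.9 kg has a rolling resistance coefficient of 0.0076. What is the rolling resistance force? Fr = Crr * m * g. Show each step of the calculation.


Fr = 0.0076 * 97.9 * 9.81
= 0.74404 * 9.81
= 7.299 N

7.299 N


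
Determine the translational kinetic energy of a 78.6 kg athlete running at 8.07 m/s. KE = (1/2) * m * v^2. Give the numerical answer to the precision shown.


KE = 0.5 * m * v^2
= 0.5 * 78.6 * 8.07^2
= 0.5 * 78.6 * 65.1249
= 2559.41 J

2559.41 J


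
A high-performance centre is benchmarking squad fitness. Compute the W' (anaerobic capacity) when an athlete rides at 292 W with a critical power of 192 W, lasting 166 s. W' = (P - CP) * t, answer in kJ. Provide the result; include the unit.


Above-CP power = 100 W
Duration = 166 s
W' = 100 * 166 = 16600 J
Convert: 16600 / 1000 = 16.6 kJ

16.6 kJ


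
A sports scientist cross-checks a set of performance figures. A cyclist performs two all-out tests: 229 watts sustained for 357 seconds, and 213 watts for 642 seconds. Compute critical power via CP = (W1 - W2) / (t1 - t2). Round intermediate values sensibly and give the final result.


W1 = P1 * t1 = 229 * 357 = 81753 J
W2 = P2 * t2 = 213 * 642 = 136746 J
CP = (81753 - 136746) / (357 - 642)
= 192.96 W

192.96 W


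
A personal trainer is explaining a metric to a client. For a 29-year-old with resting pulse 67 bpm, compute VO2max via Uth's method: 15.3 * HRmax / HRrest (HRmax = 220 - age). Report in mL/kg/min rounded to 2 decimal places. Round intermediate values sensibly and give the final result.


Step 1: HRmax = 220 - 29 = 191 bpm
Step 2: Ratio = 191 / 67 = 2.8507
Step 3: VO2max = 15.3 * 2.8507 = 43.62 mL/kg/min

43.62 mL/kg/min


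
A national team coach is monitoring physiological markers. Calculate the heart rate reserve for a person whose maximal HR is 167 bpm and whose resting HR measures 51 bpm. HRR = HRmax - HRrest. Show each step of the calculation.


HRmax = 167 bpm
HRrest = 51 bpm
HRR = 167 - 51 = 116 bpm

116 bpm


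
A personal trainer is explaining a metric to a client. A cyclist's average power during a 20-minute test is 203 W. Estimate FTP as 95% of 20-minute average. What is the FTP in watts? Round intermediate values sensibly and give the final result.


FTP = 20-min power * 0.95
= 203 * 0.95
= 192.85 W

192.85 W


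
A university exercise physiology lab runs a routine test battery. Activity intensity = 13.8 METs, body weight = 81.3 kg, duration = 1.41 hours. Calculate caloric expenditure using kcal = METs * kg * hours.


kcal = 13.8 * 81.3 * 1.41
= 1121.94 * 1.41
= 1581.94 kcal

1581.94 kcal


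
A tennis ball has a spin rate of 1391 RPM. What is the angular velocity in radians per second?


Convert RPM to rad/s: multiply by 2*pi and divide by 60
omega = 1391 * 2 * pi / 60
= 145.665 rad/s

145.665 rad/s


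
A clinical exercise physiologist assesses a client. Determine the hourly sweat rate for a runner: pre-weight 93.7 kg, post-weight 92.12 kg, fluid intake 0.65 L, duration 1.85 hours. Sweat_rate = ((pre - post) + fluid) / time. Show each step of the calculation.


Mass lost = 93.7 - 92.12 = 1.58 kg
Add fluid consumed: 1.58 + 0.65 = 2.23 L total sweat
Sweat rate = 2.23 / 1.85 = 1.205 L/h

1.205 L/h


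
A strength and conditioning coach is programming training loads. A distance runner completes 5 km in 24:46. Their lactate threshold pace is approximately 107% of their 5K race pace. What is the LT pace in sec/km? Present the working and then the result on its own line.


Convert to seconds: 24 min 46 s = 1486 s
Pace per km = 1486 / 5 = 297.2 s/km
LT pace = 297.2 * 1.07 = 318.0 s/km

318.0 s/km


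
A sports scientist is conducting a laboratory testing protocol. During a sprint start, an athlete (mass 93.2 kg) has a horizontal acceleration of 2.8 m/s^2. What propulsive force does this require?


Propulsive force = mass * acceleration
= 93.2 kg * 2.8 m/s^2
= 260.96 N

260.96 N


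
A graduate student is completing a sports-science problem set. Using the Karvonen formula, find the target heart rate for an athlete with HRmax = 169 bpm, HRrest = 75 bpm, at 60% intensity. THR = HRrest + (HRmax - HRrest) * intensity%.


HRR = 169 - 75 = 94
THR = 75 + 94 * 0.6
= 75 + 56.4
= 131.4 bpm

131.4 bpm


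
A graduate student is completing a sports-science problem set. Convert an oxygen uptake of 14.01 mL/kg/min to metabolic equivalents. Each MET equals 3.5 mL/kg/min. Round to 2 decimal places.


One MET = 3.5 mL/kg/min
Number of METs = 14.01 / 3.5
= 4.0 METs

4.0 METs


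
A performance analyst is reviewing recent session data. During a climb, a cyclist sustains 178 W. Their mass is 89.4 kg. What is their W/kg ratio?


Power-to-weight = 178 W / 89.4 kg
= 1.991 W/kg

1.991 W/kg


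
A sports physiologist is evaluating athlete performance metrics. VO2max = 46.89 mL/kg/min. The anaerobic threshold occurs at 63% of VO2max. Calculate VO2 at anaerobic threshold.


AT fraction = 63 / 100 = 0.63
AT VO2 = 46.89 * 0.63
= 29.54 mL/kg/min

29.54 mL/kg/min


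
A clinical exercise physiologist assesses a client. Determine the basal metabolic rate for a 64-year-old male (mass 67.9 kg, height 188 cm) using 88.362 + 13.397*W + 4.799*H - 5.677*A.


BMR = 88.362 + 13.397*67.9 + 4.799*188 - 5.677*64
= 1536.9 kcal/day

1536.9 kcal/day


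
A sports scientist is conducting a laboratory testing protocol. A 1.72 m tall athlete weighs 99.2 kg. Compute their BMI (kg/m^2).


height^2 = 2.9584 m^2
BMI = 99.2 / 2.9584 = 33.53 kg/m^2

33.53 kg/m^2


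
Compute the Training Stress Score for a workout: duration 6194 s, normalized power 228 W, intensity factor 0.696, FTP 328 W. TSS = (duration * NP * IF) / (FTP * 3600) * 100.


Product = 6194 * 228 * 0.696 = 982913.472
Base = 328 * 3600 = 1180800
TSS = 982913.472 / 1180800 * 100 = 83.24

83.24 TSS


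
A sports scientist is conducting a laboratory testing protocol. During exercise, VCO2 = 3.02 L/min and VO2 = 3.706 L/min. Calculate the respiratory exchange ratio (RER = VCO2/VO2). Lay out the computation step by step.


RER = VCO2 / VO2
= 3.02 / 3.706
= 0.8149

0.8149


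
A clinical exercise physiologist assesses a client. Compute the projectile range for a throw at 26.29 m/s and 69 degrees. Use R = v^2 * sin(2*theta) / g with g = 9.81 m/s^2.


Two times the angle = 138 degrees
sin(138) = 0.669131
R = 691.1641 * 0.669131 / 9.81 = 47.144 m

47.144 m


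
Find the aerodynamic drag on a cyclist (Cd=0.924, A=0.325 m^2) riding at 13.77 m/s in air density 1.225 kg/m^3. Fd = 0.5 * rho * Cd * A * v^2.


Fd = 0.5 * 1.225 * 0.924 * 0.325 * 13.77^2
= 0.5 * 1.225 * 0.924 * 0.325 * 189.6129
= 34.876 N

34.876 N


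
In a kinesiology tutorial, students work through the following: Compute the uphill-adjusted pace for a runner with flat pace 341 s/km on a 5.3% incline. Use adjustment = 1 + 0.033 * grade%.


Adjustment factor = 1 + 0.033 * 5.3 = 1.1749
Grade-adjusted pace = 341 * 1.1749 = 400.64 s/km

400.64 s/km


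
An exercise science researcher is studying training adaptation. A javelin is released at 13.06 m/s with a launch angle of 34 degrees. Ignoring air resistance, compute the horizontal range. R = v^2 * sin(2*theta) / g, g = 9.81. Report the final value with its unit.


Launch speed squared = 170.5636
sin(2 * 34 deg) = 0.927184
Range = 170.5636 * 0.927184 / 9.81
= 16.121 m

16.121 m


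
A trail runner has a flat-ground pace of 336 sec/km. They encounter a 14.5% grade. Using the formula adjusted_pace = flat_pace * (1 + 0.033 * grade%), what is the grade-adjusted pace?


Grade factor = 1 + 0.033 * 14.5 = 1.4785
Adjusted = 336 * 1.4785 = 496.78 sec/km

496.78 s/km


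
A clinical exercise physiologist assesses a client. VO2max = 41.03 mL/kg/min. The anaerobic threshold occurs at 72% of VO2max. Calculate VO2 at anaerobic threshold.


AT fraction = 72 / 100 = 0.72
AT VO2 = 41.03 * 0.72
= 29.54 mL/kg/min

29.54 mL/kg/min


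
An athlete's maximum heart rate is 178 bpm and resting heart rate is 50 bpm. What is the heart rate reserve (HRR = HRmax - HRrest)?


HRR = HRmax - HRrest
= 178 - 50
= 128 bpm

128 bpm


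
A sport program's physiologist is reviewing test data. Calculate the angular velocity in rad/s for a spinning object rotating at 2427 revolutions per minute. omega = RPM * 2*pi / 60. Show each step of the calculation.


omega = RPM * 2*pi / 60
= 2427 * 6.28318531 / 60
= 254.155 rad/s

254.155 rad/s


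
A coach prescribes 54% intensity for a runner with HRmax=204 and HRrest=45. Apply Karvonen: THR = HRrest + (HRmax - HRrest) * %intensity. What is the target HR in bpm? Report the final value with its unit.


Heart rate reserve = 204 - 45 = 159
Intensity fraction = 54 / 100 = 0.54
THR = 45 + 159 * 0.54 = 130.86 bpm

130.86 bpm


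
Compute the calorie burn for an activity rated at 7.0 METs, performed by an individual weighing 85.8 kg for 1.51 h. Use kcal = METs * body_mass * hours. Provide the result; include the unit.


Product of METs and mass = 7.0 * 85.8 = 600.6
Total kcal = 600.6 * 1.51 = 906.91 kcal

906.91 kcal


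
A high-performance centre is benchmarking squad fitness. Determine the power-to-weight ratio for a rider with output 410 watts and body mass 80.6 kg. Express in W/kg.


P/W = 410 / 80.6 = 5.087 W/kg

5.087 W/kg


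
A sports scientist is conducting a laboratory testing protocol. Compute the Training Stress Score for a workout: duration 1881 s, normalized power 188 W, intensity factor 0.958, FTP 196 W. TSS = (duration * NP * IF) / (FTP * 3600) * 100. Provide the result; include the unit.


Product = 1881 * 188 * 0.958 = 338775.624
Base = 196 * 3600 = 705600
TSS = 338775.624 / 705600 * 100 = 48.01

48.01 TSS


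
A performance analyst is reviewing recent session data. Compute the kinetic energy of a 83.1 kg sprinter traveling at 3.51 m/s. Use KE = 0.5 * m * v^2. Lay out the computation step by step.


Velocity squared = 12.3201
KE = 0.5 * 83.1 * 12.3201 = 511.9 J

511.9 J


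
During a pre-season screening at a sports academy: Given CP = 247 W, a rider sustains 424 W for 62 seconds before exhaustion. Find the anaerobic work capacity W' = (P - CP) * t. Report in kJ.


Excess power = 424 - 247 = 177 W
Work above CP = 177 * 62 = 10974 J
W' = 10.974 kJ

10.974 kJ


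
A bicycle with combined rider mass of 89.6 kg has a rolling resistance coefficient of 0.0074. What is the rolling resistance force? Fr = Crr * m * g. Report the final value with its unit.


Fr = 0.0074 * 89.6 * 9.81
= 0.66304 * 9.81
= 6.504 N

6.504 N


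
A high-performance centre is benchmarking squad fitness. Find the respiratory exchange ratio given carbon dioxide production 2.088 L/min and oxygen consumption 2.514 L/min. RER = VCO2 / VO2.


VCO2 = 2.088 L/min
VO2 = 2.514 L/min
RER = 2.088 / 2.514 = 0.8305

0.8305


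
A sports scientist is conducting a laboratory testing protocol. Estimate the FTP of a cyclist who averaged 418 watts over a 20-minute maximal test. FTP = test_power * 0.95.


FTP = 418 * 0.95 = 397.1 W

397.1 W


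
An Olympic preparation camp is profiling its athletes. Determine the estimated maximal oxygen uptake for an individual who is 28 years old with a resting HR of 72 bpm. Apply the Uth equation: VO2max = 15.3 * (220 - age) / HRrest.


HRmax = 220 - 28 = 192
VO2max = 15.3 * (192 / 72)
= 15.3 * 2.6667
= 40.8 mL/kg/min

40.8 mL/kg/min


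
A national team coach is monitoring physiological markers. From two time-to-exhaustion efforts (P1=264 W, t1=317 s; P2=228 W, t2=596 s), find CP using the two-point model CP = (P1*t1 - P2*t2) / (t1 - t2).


Work in trial 1 = 83688 J
Work in trial 2 = 135888 J
Delta work = -52200 J
Delta time = -279 s
CP = -52200 / -279 = 187.1 W

187.1 W


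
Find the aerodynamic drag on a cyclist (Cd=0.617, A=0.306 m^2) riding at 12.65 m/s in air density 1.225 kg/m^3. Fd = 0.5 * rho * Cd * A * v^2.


Fd = 0.5 * 1.225 * 0.617 * 0.306 * 12.65^2
= 0.5 * 1.225 * 0.617 * 0.306 * 160.0225
= 18.505 N

18.505 N


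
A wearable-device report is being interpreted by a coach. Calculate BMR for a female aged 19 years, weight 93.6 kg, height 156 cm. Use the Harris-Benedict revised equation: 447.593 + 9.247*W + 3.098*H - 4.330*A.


Substituting values:
W term = 9.247 * 93.6 = 865.5192
H term = 3.098 * 156 = 483.288
A term = 4.330 * 19 = 82.27
BMR = 1714.13 kcal/day

1714.13 kcal/day


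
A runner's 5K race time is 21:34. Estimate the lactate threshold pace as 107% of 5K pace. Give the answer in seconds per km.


Total race time = 21*60 + 34 = 1294 seconds
5K pace = 1294 / 5 = 258.8 sec/km
LT pace = 258.8 * 1.07 = 276.92 sec/km

276.92 s/km


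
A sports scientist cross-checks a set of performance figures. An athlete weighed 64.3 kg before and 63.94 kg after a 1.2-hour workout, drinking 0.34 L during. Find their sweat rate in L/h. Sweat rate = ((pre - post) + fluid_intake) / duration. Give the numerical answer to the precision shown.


Body mass change = 0.36 kg
Total sweat loss = 0.36 + 0.34 = 0.7 L
Rate = 0.7 / 1.2 = 0.583 L/h

0.583 L/h


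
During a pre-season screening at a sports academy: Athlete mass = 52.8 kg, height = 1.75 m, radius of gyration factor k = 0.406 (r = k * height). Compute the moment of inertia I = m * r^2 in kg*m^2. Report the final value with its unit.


r = k * height = 0.406 * 1.75 = 0.7105 m
r^2 = 0.7105^2 = 0.50481
I = 52.8 * 0.50481 = 26.654 kg*m^2

26.654 kg*m^2


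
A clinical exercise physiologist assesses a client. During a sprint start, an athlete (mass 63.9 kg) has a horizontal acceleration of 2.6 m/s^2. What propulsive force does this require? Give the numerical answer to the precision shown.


Propulsive force = mass * acceleration
= 63.9 kg * 2.6 m/s^2
= 166.14 N

166.14 N


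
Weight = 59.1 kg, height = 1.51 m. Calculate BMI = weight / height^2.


height^2 = 1.51^2 = 2.2801
BMI = 59.1 / 2.2801 = 25.92 kg/m^2

25.92 kg/m^2


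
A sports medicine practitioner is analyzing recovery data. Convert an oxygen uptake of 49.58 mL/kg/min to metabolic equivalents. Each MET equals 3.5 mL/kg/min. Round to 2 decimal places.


One MET = 3.5 mL/kg/min
Number of METs = 49.58 / 3.5
= 14.17 METs

14.17 METs


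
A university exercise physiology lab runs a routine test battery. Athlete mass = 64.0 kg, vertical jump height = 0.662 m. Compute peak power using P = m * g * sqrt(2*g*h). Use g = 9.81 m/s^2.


sqrt(2 * 9.81 * 0.662) = sqrt(12.98844) = 3.603948 m/s
P = 64.0 * 9.81 * 3.603948
= 2262.7 W

2262.7 W


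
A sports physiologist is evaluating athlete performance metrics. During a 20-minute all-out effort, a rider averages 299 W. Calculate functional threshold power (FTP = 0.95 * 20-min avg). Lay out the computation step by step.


FTP = 0.95 * 299
= 284.05 W

284.05 W


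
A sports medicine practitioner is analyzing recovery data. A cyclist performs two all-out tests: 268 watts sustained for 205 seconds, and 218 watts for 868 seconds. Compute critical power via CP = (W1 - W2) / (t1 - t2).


W1 = P1 * t1 = 268 * 205 = 54940 J
W2 = P2 * t2 = 218 * 868 = 189224 J
CP = (54940 - 189224) / (205 - 868)
= 202.54 W

202.54 W


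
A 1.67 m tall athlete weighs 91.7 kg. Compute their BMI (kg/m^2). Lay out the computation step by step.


height^2 = 2.7889 m^2
BMI = 91.7 / 2.7889 = 32.88 kg/m^2

32.88 kg/m^2


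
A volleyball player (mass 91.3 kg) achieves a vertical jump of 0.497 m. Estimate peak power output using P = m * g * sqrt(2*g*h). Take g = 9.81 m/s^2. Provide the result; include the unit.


2 * g * h = 2 * 9.81 * 0.497 = 9.75114
sqrt(9.75114) = 3.122682 m/s
P = 91.3 * 9.81 * 3.122682 = 2796.84 W

2796.84 W


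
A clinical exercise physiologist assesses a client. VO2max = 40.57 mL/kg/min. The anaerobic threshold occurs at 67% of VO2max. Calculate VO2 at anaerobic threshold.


AT fraction = 67 / 100 = 0.67
AT VO2 = 40.57 * 0.67
= 27.18 mL/kg/min

27.18 mL/kg/min


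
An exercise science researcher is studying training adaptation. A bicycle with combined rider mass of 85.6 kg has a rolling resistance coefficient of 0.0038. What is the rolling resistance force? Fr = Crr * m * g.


Fr = 0.0038 * 85.6 * 9.81
= 0.32528 * 9.81
= 3.191 N

3.191 N


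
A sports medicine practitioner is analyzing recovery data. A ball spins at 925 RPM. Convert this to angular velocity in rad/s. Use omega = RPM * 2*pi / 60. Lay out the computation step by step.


omega = 925 * 2 * pi / 60
= 925 * 6.28318531 / 60
= 5811.946 / 60
= 96.866 rad/s

96.866 rad/s


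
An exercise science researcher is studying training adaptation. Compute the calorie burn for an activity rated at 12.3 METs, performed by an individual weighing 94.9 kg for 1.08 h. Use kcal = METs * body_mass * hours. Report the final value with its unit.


Product of METs and mass = 12.3 * 94.9 = 1167.27
Total kcal = 1167.27 * 1.08 = 1260.65 kcal

1260.65 kcal


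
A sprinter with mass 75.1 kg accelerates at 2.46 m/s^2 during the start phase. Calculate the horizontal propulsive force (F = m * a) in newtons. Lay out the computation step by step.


F = m * a
= 75.1 * 2.46
= 184.75 N

184.75 N


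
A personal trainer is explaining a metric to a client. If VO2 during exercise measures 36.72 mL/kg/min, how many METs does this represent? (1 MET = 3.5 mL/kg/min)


METs = VO2 / 3.5 = 36.72 / 3.5 = 10.49

10.49 METs


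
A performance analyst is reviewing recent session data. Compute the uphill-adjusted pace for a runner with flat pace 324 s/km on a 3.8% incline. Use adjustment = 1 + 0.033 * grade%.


Adjustment factor = 1 + 0.033 * 3.8 = 1.1254
Grade-adjusted pace = 324 * 1.1254 = 364.63 s/km

364.63 s/km


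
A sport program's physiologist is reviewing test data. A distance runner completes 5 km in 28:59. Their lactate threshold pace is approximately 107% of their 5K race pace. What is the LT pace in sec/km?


Convert to seconds: 28 min 59 s = 1739 s
Pace per km = 1739 / 5 = 347.8 s/km
LT pace = 347.8 * 1.07 = 372.15 s/km

372.15 s/km


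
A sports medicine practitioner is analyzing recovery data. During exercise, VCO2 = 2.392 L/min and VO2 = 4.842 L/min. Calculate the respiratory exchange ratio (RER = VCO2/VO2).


RER = VCO2 / VO2
= 2.392 / 4.842
= 0.494

0.494


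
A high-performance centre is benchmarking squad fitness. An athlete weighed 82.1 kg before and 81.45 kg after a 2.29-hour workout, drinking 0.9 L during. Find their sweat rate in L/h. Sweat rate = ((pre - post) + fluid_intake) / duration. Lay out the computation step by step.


Body mass change = 0.65 kg
Total sweat loss = 0.65 + 0.9 = 1.55 L
Rate = 1.55 / 2.29 = 0.677 L/h

0.677 L/h


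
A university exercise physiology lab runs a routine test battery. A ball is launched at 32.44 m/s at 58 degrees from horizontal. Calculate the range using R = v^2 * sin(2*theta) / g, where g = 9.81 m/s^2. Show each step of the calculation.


sin(2 * 58) = sin(116) = 0.898794
v^2 = 32.44^2 = 1052.3536
R = 1052.3536 * 0.898794 / 9.81
= 96.417 m

96.417 m


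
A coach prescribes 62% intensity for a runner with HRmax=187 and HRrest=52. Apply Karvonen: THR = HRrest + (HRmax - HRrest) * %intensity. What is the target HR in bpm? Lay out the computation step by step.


Heart rate reserve = 187 - 52 = 135
Intensity fraction = 62 / 100 = 0.62
THR = 52 + 135 * 0.62 = 135.7 bpm

135.7 bpm


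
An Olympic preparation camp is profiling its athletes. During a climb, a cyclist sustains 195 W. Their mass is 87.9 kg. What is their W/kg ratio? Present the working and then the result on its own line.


Power-to-weight = 195 W / 87.9 kg
= 2.218 W/kg

2.218 W/kg


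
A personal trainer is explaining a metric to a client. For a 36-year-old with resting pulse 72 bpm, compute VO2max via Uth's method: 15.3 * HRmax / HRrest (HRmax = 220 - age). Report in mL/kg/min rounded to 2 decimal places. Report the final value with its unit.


Step 1: HRmax = 220 - 36 = 184 bpm
Step 2: Ratio = 184 / 72 = 2.5556
Step 3: VO2max = 15.3 * 2.5556 = 39.1 mL/kg/min

39.1 mL/kg/min


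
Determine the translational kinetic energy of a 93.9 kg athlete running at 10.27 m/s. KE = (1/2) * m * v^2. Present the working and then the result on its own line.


KE = 0.5 * m * v^2
= 0.5 * 93.9 * 10.27^2
= 0.5 * 93.9 * 105.4729
= 4951.95 J

4951.95 J


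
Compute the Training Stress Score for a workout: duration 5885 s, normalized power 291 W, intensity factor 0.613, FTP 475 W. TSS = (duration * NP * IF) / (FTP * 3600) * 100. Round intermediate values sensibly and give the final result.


Product = 5885 * 291 * 0.613 = 1049783.955
Base = 475 * 3600 = 1710000
TSS = 1049783.955 / 1710000 * 100 = 61.39

61.39 TSS


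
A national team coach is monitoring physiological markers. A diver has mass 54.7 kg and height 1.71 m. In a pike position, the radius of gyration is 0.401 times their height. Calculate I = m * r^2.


r = 0.401 * 1.71 = 0.68571 m
I = m * r^2 = 54.7 * 0.470198 = 25.72 kg*m^2

25.72 kg*m^2


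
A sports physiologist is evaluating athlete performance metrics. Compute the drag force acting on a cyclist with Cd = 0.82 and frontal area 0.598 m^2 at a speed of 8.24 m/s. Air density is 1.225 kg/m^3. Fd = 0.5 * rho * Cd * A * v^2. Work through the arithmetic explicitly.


Step 1: v^2 = 67.8976
Step 2: Fd = 0.5 * 1.225 * 0.82 * 0.598 * 67.8976
= 20.393 N

20.393 N


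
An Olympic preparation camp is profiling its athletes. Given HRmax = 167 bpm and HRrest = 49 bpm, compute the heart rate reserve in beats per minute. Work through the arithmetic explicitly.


Heart rate reserve = maximum HR minus resting HR
HRR = 167 - 49 = 118 bpm

118 bpm


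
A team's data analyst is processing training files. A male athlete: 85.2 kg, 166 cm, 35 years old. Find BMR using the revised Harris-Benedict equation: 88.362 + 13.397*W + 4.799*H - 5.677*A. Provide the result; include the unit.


Intercept = 88.362
Weight contribution = 13.397 * 85.2 = 1141.4244
Height contribution = 4.799 * 166 = 796.634
Age contribution = 5.677 * 35 = 198.695
BMR = 88.362 + 1141.4244 + 796.634 - 198.695
= 1827.73 kcal/day

1827.73 kcal/day


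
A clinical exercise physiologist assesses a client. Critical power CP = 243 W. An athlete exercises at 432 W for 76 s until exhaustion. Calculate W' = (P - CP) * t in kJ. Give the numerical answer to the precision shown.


P - CP = 432 - 243 = 189 W
W' = 189 * 76 = 14364 J
= 14364 / 1000 = 14.364 kJ

14.364 kJ


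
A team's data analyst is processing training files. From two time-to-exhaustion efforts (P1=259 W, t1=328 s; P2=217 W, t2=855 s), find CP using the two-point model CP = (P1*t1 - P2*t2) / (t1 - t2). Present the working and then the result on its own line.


Work in trial 1 = 84952 J
Work in trial 2 = 185535 J
Delta work = -100583 J
Delta time = -527 s
CP = -100583 / -527 = 190.86 W

190.86 W


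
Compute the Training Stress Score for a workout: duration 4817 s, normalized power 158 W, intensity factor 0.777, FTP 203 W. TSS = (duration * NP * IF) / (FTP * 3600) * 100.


Product = 4817 * 158 * 0.777 = 591363.822
Base = 203 * 3600 = 730800
TSS = 591363.822 / 730800 * 100 = 80.92

80.92 TSS


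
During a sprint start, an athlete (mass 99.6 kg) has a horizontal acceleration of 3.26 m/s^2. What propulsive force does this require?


Propulsive force = mass * acceleration
= 99.6 kg * 3.26 m/s^2
= 324.7 N

324.7 N


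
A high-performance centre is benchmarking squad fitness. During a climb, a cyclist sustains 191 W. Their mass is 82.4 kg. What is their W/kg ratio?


Power-to-weight = 191 W / 82.4 kg
= 2.318 W/kg

2.318 W/kg


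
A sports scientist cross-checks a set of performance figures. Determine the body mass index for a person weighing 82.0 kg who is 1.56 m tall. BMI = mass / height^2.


BMI = mass / height^2
= 82.0 / 1.56^2
= 82.0 / 2.4336
= 33.69 kg/m^2

33.69 kg/m^2


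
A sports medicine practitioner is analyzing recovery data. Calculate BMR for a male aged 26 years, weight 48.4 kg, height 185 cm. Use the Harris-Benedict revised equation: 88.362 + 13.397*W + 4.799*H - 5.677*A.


Substituting values:
W term = 13.397 * 48.4 = 648.4148
H term = 4.799 * 185 = 887.815
A term = 5.677 * 26 = 147.602
BMR = 1476.99 kcal/day

1476.99 kcal/day


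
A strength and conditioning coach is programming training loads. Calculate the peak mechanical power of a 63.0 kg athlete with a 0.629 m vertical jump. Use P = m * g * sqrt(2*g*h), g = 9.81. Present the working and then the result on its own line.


First, sqrt(2gh) = sqrt(2 * 9.81 * 0.629)
= sqrt(12.34098) = 3.512973 m/s
Power = 63.0 * 9.81 * 3.512973 = 2171.12 W

2171.12 W


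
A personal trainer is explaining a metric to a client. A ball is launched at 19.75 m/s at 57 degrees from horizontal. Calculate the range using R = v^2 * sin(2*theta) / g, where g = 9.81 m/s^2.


sin(2 * 57) = sin(114) = 0.913545
v^2 = 19.75^2 = 390.0625
R = 390.0625 * 0.913545 / 9.81
= 36.324 m

36.324 m


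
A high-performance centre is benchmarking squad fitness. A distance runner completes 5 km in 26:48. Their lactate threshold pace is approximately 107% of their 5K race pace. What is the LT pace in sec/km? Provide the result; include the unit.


Convert to seconds: 26 min 48 s = 1608 s
Pace per km = 1608 / 5 = 321.6 s/km
LT pace = 321.6 * 1.07 = 344.11 s/km

344.11 s/km


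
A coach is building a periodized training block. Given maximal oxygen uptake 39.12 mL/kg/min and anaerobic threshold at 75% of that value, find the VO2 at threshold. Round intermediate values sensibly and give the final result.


Percentage as decimal = 0.75
VO2 at AT = 39.12 * 0.75 = 29.34 mL/kg/min

29.34 mL/kg/min


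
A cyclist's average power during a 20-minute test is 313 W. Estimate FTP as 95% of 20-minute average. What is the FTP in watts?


FTP = 20-min power * 0.95
= 313 * 0.95
= 297.35 W

297.35 W


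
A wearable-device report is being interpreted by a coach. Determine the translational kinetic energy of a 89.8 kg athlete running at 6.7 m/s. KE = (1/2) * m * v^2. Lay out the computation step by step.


KE = 0.5 * m * v^2
= 0.5 * 89.8 * 6.7^2
= 0.5 * 89.8 * 44.89
= 2015.56 J

2015.56 J


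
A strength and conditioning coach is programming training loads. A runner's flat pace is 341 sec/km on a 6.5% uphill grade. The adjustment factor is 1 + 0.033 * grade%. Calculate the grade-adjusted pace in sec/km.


Factor = 1 + 0.033 * 6.5 = 1.2145
Adjusted pace = 341 * 1.2145
= 414.14 sec/km

414.14 s/km


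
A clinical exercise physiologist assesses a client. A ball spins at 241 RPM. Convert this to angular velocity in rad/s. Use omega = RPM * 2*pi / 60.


omega = 241 * 2 * pi / 60
= 241 * 6.28318531 / 60
= 1514.248 / 60
= 25.237 rad/s

25.237 rad/s


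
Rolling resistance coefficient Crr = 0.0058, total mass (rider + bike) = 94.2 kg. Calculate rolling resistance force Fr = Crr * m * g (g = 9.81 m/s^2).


Fr = Crr * m * g
= 0.0058 * 94.2 * 9.81
= 5.36 N

5.36 N


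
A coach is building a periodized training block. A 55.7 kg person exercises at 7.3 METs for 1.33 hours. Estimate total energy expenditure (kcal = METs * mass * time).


Energy = METs * mass(kg) * time(h)
= 7.3 * 55.7 * 1.33
= 540.79 kcal

540.79 kcal


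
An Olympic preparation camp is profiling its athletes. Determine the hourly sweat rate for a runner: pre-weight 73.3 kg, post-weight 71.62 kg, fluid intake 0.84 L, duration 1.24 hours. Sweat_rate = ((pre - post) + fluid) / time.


Mass lost = 73.3 - 71.62 = 1.68 kg
Add fluid consumed: 1.68 + 0.84 = 2.52 L total sweat
Sweat rate = 2.52 / 1.24 = 2.032 L/h

2.032 L/h


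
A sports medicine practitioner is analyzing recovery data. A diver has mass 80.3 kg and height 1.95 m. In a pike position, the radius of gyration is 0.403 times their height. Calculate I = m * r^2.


r = 0.403 * 1.95 = 0.78585 m
I = m * r^2 = 80.3 * 0.61756 = 49.59 kg*m^2

49.59 kg*m^2


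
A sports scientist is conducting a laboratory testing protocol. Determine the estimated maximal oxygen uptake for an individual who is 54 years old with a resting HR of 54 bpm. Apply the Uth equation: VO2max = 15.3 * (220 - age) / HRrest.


HRmax = 220 - 54 = 166
VO2max = 15.3 * (166 / 54)
= 15.3 * 3.0741
= 47.03 mL/kg/min

47.03 mL/kg/min


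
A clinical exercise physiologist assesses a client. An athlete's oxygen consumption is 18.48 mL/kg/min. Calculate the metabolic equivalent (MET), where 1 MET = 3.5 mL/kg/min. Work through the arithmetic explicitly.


MET = VO2 / 3.5
= 18.48 / 3.5
= 5.28 METs

5.28 METs


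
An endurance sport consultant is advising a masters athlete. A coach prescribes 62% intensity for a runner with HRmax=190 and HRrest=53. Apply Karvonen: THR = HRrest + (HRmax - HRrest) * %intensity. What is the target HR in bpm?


Heart rate reserve = 190 - 53 = 137
Intensity fraction = 62 / 100 = 0.62
THR = 53 + 137 * 0.62 = 137.94 bpm

137.94 bpm


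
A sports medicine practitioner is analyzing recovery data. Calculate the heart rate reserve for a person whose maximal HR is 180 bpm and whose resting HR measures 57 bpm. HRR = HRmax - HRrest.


HRmax = 180 bpm
HRrest = 57 bpm
HRR = 180 - 57 = 123 bpm

123 bpm


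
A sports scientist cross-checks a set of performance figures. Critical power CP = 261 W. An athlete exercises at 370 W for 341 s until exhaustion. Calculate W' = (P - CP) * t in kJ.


P - CP = 370 - 261 = 109 W
W' = 109 * 341 = 37169 J
= 37169 / 1000 = 37.169 kJ

37.169 kJ


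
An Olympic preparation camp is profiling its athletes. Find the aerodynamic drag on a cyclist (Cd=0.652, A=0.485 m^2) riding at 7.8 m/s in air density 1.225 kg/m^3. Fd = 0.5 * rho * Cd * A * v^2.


Fd = 0.5 * 1.225 * 0.652 * 0.485 * 7.8^2
= 0.5 * 1.225 * 0.652 * 0.485 * 60.84
= 11.784 N

11.784 N


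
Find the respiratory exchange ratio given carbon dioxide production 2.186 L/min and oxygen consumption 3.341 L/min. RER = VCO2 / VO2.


VCO2 = 2.186 L/min
VO2 = 3.341 L/min
RER = 2.186 / 3.341 = 0.6543

0.6543


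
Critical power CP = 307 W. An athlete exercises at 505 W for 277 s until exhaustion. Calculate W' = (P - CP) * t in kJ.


P - CP = 505 - 307 = 198 W
W' = 198 * 277 = 54846 J
= 54846 / 1000 = 54.846 kJ

54.846 kJ


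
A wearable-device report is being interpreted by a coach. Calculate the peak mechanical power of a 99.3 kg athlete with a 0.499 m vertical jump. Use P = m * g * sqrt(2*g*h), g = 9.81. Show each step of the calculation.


First, sqrt(2gh) = sqrt(2 * 9.81 * 0.499)
= sqrt(9.79038) = 3.128958 m/s
Power = 99.3 * 9.81 * 3.128958 = 3048.02 W

3048.02 W


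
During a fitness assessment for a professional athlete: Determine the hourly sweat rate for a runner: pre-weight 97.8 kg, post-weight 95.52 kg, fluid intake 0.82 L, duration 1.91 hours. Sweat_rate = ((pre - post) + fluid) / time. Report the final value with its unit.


Mass lost = 97.8 - 95.52 = 2.28 kg
Add fluid consumed: 2.28 + 0.82 = 3.1 L total sweat
Sweat rate = 3.1 / 1.91 = 1.623 L/h

1.623 L/h


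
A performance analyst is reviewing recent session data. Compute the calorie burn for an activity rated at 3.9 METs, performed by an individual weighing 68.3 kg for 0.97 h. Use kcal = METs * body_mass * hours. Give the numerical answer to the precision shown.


Product of METs and mass = 3.9 * 68.3 = 266.37
Total kcal = 266.37 * 0.97 = 258.38 kcal

258.38 kcal


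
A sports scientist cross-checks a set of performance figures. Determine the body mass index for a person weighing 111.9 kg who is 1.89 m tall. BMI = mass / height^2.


BMI = mass / height^2
= 111.9 / 1.89^2
= 111.9 / 3.5721
= 31.33 kg/m^2

31.33 kg/m^2


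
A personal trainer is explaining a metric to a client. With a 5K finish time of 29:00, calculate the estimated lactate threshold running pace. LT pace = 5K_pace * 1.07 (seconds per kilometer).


Race duration = 1740 s for 5 km
Average pace = 1740 / 5 = 348.0 s/km
LT pace = 348.0 * 1.07
= 372.36 s/km

372.36 s/km


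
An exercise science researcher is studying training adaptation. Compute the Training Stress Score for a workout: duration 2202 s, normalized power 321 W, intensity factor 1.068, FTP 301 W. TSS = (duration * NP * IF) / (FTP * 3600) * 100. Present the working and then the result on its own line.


Product = 2202 * 321 * 1.068 = 754907.256
Base = 301 * 3600 = 1083600
TSS = 754907.256 / 1083600 * 100 = 69.67

69.67 TSS


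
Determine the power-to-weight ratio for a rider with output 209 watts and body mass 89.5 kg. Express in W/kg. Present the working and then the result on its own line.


P/W = 209 / 89.5 = 2.335 W/kg

2.335 W/kg


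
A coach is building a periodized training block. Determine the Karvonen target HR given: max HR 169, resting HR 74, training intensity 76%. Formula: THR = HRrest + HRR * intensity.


HRR = HRmax - HRrest = 169 - 74 = 95
THR = 74 + 95 * 0.76
= 146.2 bpm

146.2 bpm


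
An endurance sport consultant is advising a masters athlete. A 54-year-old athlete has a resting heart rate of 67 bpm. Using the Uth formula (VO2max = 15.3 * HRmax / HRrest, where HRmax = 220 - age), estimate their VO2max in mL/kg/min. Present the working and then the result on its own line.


HRmax = 220 - 54 = 166 bpm
Ratio = HRmax / HRrest = 166 / 67 = 2.4776
VO2max = 15.3 * 2.4776 = 37.91 mL/kg/min

37.91 mL/kg/min


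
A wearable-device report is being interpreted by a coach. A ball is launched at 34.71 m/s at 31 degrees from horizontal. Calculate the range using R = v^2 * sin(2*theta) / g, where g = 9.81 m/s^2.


sin(2 * 31) = sin(62) = 0.882948
v^2 = 34.71^2 = 1204.7841
R = 1204.7841 * 0.882948 / 9.81
= 108.436 m

108.436 m


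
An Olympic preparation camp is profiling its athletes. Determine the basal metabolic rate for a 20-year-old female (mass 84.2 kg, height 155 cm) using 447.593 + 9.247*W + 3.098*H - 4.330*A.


BMR = 447.593 + 9.247*84.2 + 3.098*155 - 4.330*20
= 1619.78 kcal/day

1619.78 kcal/day


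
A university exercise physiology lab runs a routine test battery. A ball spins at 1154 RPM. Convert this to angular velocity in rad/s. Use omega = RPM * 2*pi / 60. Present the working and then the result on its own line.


omega = 1154 * 2 * pi / 60
= 1154 * 6.28318531 / 60
= 7250.796 / 60
= 120.847 rad/s

120.847 rad/s


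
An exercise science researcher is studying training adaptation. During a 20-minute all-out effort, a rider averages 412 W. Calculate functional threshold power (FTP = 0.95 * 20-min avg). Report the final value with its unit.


FTP = 0.95 * 412
= 391.4 W

391.4 W


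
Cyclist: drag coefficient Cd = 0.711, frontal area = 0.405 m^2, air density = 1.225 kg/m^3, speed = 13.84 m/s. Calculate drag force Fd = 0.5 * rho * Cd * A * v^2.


v^2 = 13.84^2 = 191.5456
Fd = 0.5 * 1.225 * 0.711 * 0.405 * 191.5456
= 33.783 N

33.783 N


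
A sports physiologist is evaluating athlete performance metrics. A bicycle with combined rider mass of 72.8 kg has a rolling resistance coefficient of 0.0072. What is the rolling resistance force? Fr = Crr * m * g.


Fr = 0.0072 * 72.8 * 9.81
= 0.52416 * 9.81
= 5.142 N

5.142 N


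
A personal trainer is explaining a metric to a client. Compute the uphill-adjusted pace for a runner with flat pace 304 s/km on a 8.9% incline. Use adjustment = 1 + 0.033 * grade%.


Adjustment factor = 1 + 0.033 * 8.9 = 1.2937
Grade-adjusted pace = 304 * 1.2937 = 393.28 s/km

393.28 s/km


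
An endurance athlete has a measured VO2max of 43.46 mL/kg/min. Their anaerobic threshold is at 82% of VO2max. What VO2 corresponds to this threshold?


Anaerobic threshold VO2 = VO2max * 82%
= 43.46 * 0.82
= 35.64 mL/kg/min

35.64 mL/kg/min


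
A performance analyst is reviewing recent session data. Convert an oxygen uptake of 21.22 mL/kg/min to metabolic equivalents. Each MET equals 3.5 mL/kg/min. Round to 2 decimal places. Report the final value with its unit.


One MET = 3.5 mL/kg/min
Number of METs = 21.22 / 3.5
= 6.06 METs

6.06 METs


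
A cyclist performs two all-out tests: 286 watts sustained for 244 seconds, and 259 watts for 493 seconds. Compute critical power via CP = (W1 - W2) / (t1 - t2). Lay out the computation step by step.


W1 = P1 * t1 = 286 * 244 = 69784 J
W2 = P2 * t2 = 259 * 493 = 127687 J
CP = (69784 - 127687) / (244 - 493)
= 232.54 W

232.54 W


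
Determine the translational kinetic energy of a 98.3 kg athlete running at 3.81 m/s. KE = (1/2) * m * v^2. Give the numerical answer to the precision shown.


KE = 0.5 * m * v^2
= 0.5 * 98.3 * 3.81^2
= 0.5 * 98.3 * 14.5161
= 713.47 J

713.47 J


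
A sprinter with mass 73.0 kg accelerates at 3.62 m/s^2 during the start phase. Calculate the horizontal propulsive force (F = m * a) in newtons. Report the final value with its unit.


F = m * a
= 73.0 * 3.62
= 264.26 N

264.26 N


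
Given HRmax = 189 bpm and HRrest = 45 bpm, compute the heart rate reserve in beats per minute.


Heart rate reserve = maximum HR minus resting HR
HRR = 189 - 45 = 144 bpm

144 bpm


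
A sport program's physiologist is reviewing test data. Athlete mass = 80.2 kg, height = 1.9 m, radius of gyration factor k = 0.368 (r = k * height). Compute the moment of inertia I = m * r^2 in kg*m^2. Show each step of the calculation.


r = k * height = 0.368 * 1.9 = 0.6992 m
r^2 = 0.6992^2 = 0.488881
I = 80.2 * 0.488881 = 39.208 kg*m^2

39.208 kg*m^2


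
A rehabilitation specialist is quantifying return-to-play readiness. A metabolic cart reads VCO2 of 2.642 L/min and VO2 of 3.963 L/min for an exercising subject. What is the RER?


RER = VCO2 / VO2 = 2.642 / 3.963 = 0.6667

0.6667


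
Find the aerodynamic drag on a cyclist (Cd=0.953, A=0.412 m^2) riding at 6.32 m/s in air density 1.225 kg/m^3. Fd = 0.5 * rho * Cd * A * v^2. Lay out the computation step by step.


Fd = 0.5 * 1.225 * 0.953 * 0.412 * 6.32^2
= 0.5 * 1.225 * 0.953 * 0.412 * 39.9424
= 9.606 N

9.606 N


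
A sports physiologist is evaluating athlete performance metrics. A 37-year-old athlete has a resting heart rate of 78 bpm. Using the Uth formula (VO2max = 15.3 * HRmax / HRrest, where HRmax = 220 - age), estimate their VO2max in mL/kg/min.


HRmax = 220 - 37 = 183 bpm
Ratio = HRmax / HRrest = 183 / 78 = 2.3462
VO2max = 15.3 * 2.3462 = 35.9 mL/kg/min

35.9 mL/kg/min


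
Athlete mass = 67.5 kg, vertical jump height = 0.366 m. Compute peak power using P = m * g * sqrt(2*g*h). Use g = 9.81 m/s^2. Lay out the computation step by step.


sqrt(2 * 9.81 * 0.366) = sqrt(7.18092) = 2.679724 m/s
P = 67.5 * 9.81 * 2.679724
= 1774.45 W

1774.45 W


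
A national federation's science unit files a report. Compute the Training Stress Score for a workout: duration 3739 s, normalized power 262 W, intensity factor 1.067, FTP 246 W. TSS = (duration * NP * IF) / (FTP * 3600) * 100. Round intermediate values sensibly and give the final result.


Product = 3739 * 262 * 1.067 = 1045252.406
Base = 246 * 3600 = 885600
TSS = 1045252.406 / 885600 * 100 = 118.03

118.03 TSS


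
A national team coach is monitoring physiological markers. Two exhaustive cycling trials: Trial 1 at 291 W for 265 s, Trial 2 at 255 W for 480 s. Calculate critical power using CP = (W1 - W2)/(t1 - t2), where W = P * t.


W1 = 291 * 265 = 77115 J
W2 = 255 * 480 = 122400 J
CP = (77115 - 122400) / (265 - 480)
= -45285 / -215
= 210.63 W

210.63 W


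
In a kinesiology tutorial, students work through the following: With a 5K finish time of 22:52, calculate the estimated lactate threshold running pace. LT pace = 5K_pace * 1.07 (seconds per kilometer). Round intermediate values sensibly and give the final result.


Race duration = 1372 s for 5 km
Average pace = 1372 / 5 = 274.4 s/km
LT pace = 274.4 * 1.07
= 293.61 s/km

293.61 s/km


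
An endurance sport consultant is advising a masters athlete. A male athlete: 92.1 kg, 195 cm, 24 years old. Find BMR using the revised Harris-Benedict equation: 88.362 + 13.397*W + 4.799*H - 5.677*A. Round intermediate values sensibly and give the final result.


Intercept = 88.362
Weight contribution = 13.397 * 92.1 = 1233.8637
Height contribution = 4.799 * 195 = 935.805
Age contribution = 5.677 * 24 = 136.248
BMR = 88.362 + 1233.8637 + 935.805 - 136.248
= 2121.78 kcal/day

2121.78 kcal/day
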